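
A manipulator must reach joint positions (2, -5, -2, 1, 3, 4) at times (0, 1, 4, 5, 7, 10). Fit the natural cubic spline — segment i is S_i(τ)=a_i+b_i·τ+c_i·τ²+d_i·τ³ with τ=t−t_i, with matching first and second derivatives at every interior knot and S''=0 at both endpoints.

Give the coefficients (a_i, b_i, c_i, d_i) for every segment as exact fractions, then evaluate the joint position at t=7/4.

  seg 0: a=2 b=-3014/375 c=0 d=389/375
  seg 1: a=-5 b=-1847/375 c=389/125 d=-1279/3375
  seg 2: a=-2 b=1318/375 c=-112/375 d=-27/125
  seg 3: a=1 b=851/375 c=-71/75 d=39/250
  seg 4: a=3 b=133/375 c=-4/375 d=4/3375
S(7/4) = -56827/8000

Δ: Δ0=-7, Δ1=1, Δ2=3, Δ3=1, Δ4=1/3
row 1: diag=8, rhs=48; c'=3/8, d'=6
row 2: denom=8−3·3/8=55/8; d'=(12−3·6)/(55/8)=-48/55
row 3: denom=6−1·8/55=322/55; d'=(-12−1·-48/55)/(322/55)=-306/161
row 4: denom=10−2·55/161=1500/161; d'=(-4−2·-306/161)/(1500/161)=-8/375
back: M4=-8/375
back: M3=-306/161−55/161·-8/375=-142/75
back: M2=-48/55−8/55·-142/75=-224/375
back: M1=6−3/8·-224/375=778/125
M: M0=0, M1=778/125, M2=-224/375, M3=-142/75, M4=-8/375, M5=0
seg 0: a=2, c=M0/2=0, d=(M1−M0)/(6·1)=389/375, b=Δ0−h0·(2M0+M1)/6=-3014/375
seg 1: a=-5, c=M1/2=389/125, d=(M2−M1)/(6·3)=-1279/3375, b=Δ1−h1·(2M1+M2)/6=-1847/375
seg 2: a=-2, c=M2/2=-112/375, d=(M3−M2)/(6·1)=-27/125, b=Δ2−h2·(2M2+M3)/6=1318/375
seg 3: a=1, c=M3/2=-71/75, d=(M4−M3)/(6·2)=39/250, b=Δ3−h3·(2M3+M4)/6=851/375
seg 4: a=3, c=M4/2=-4/375, d=(M5−M4)/(6·3)=4/3375, b=Δ4−h4·(2M4+M5)/6=133/375
t_q=7/4 → seg 1, τ=3/4; S=-5+-1847/375·τ+389/125·τ²+-1279/3375·τ³=-56827/8000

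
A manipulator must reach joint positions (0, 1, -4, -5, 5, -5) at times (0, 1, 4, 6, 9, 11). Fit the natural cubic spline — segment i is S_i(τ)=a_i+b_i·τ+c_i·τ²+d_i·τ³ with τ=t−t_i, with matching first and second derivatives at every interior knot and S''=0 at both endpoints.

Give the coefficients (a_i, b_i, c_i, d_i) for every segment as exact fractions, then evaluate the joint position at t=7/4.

Δ: Δ0=1, Δ1=-5/3, Δ2=-1/2, Δ3=10/3, Δ4=-5
row 1: diag=8, rhs=-16; c'=3/8, d'=-2
row 2: denom=10−3·3/8=71/8; d'=(7−3·-2)/(71/8)=104/71
row 3: denom=10−2·16/71=678/71; d'=(23−2·104/71)/(678/71)=475/226
row 4: denom=10−3·71/226=2047/226; d'=(-50−3·475/226)/(2047/226)=-12725/2047
back: M4=-12725/2047
back: M3=475/226−71/226·-12725/2047=8300/2047
back: M2=104/71−16/71·8300/2047=1128/2047
back: M1=-2−3/8·1128/2047=-4517/2047
M: M0=0, M1=-4517/2047, M2=1128/2047, M3=8300/2047, M4=-12725/2047, M5=0
seg 0: a=0, c=M0/2=0, d=(M1−M0)/(6·1)=-4517/12282, b=Δ0−h0·(2M0+M1)/6=16799/12282
seg 1: a=1, c=M1/2=-4517/4094, d=(M2−M1)/(6·3)=5645/36846, b=Δ1−h1·(2M1+M2)/6=1624/6141
seg 2: a=-4, c=M2/2=564/2047, d=(M3−M2)/(6·2)=1793/6141, b=Δ2−h2·(2M2+M3)/6=-27253/12282
seg 3: a=-5, c=M3/2=4150/2047, d=(M4−M3)/(6·3)=-21025/36846, b=Δ3−h3·(2M3+M4)/6=29315/12282
seg 4: a=5, c=M4/2=-12725/4094, d=(M5−M4)/(6·2)=12725/24564, b=Δ4−h4·(2M4+M5)/6=-5255/6141
t_q=7/4 → seg 1, τ=3/4; S=1+1624/6141·τ+-4517/4094·τ²+5645/36846·τ³=168307/262016

  seg 0: a=0 b=16799/12282 c=0 d=-4517/12282
  seg 1: a=1 b=1624/6141 c=-4517/4094 d=5645/36846
  seg 2: a=-4 b=-27253/12282 c=564/2047 d=1793/6141
  seg 3: a=-5 b=29315/12282 c=4150/2047 d=-21025/36846
  seg 4: a=5 b=-5255/6141 c=-12725/4094 d=12725/24564
S(7/4) = 168307/262016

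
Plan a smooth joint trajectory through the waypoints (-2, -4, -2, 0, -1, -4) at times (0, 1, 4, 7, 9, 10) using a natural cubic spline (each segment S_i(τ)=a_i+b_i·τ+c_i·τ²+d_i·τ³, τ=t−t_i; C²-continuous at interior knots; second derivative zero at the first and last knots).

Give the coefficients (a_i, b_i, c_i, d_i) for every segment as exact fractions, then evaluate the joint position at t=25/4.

Δ: Δ0=-2, Δ1=2/3, Δ2=2/3, Δ3=-1/2, Δ4=-3
row 1: diag=8, rhs=16; c'=3/8, d'=2
row 2: denom=12−3·3/8=87/8; d'=(0−3·2)/(87/8)=-16/29
row 3: denom=10−3·8/29=266/29; d'=(-7−3·-16/29)/(266/29)=-155/266
row 4: denom=6−2·29/133=740/133; d'=(-15−2·-155/266)/(740/133)=-92/37
back: M4=-92/37
back: M3=-155/266−29/133·-92/37=-3/74
back: M2=-16/29−8/29·-3/74=-20/37
back: M1=2−3/8·-20/37=163/74
M: M0=0, M1=163/74, M2=-20/37, M3=-3/74, M4=-92/37, M5=0
seg 0: a=-2, c=M0/2=0, d=(M1−M0)/(6·1)=163/444, b=Δ0−h0·(2M0+M1)/6=-1051/444
seg 1: a=-4, c=M1/2=163/148, d=(M2−M1)/(6·3)=-203/1332, b=Δ1−h1·(2M1+M2)/6=-281/222
seg 2: a=-2, c=M2/2=-10/37, d=(M3−M2)/(6·3)=1/36, b=Δ2−h2·(2M2+M3)/6=545/444
seg 3: a=0, c=M3/2=-3/148, d=(M4−M3)/(6·2)=-181/888, b=Δ3−h3·(2M3+M4)/6=79/222
seg 4: a=-1, c=M4/2=-46/37, d=(M5−M4)/(6·1)=46/111, b=Δ4−h4·(2M4+M5)/6=-241/111
t_q=25/4 → seg 2, τ=9/4; S=-2+545/444·τ+-10/37·τ²+1/36·τ³=-2747/9472

  seg 0: a=-2 b=-1051/444 c=0 d=163/444
  seg 1: a=-4 b=-281/222 c=163/148 d=-203/1332
  seg 2: a=-2 b=545/444 c=-10/37 d=1/36
  seg 3: a=0 b=79/222 c=-3/148 d=-181/888
  seg 4: a=-1 b=-241/111 c=-46/37 d=46/111
S(25/4) = -2747/9472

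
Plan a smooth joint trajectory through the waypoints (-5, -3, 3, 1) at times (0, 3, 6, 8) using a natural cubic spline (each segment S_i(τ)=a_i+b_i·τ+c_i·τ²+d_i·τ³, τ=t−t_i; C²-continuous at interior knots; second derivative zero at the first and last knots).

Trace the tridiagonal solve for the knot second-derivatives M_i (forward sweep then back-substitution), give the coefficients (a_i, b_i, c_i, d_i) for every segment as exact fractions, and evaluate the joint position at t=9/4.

  seg 0: a=-5 b=7/111 c=0 d=67/999
  seg 1: a=-3 b=208/111 c=67/111 d=-187/999
  seg 2: a=3 b=49/111 c=-40/37 d=20/111
S(9/4) = -9695/2368

Δ: Δ0=2/3, Δ1=2, Δ2=-1
row 1: diag=12, rhs=8; c'=1/4, d'=2/3
row 2: denom=10−3·1/4=37/4; d'=(-18−3·2/3)/(37/4)=-80/37
back: M2=-80/37
back: M1=2/3−1/4·-80/37=134/111
M: M0=0, M1=134/111, M2=-80/37, M3=0
seg 0: a=-5, c=M0/2=0, d=(M1−M0)/(6·3)=67/999, b=Δ0−h0·(2M0+M1)/6=7/111
seg 1: a=-3, c=M1/2=67/111, d=(M2−M1)/(6·3)=-187/999, b=Δ1−h1·(2M1+M2)/6=208/111
seg 2: a=3, c=M2/2=-40/37, d=(M3−M2)/(6·2)=20/111, b=Δ2−h2·(2M2+M3)/6=49/111
t_q=9/4 → seg 0, τ=9/4; S=-5+7/111·τ+0·τ²+67/999·τ³=-9695/2368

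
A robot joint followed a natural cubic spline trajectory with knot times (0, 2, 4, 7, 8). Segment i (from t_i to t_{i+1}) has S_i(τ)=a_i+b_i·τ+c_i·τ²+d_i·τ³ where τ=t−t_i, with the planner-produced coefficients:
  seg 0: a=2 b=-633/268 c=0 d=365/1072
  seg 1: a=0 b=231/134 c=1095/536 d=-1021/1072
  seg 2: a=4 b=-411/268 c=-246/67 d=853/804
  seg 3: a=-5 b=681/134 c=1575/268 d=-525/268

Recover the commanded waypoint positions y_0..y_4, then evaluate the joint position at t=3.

y_0=2 y_1=0 y_2=4 y_3=-5 y_4=4
S(3) = 3017/1072

y_0 = S_0(0) = a_0 = 2
y_1 = S_1(0) = a_1 = 0
y_2 = S_2(0) = a_2 = 4
y_3 = S_3(0) = a_3 = -5
y_4 = S_3(1) = 4
t_q=3 is in segment 1 (τ=1); S_1(τ)=3017/1072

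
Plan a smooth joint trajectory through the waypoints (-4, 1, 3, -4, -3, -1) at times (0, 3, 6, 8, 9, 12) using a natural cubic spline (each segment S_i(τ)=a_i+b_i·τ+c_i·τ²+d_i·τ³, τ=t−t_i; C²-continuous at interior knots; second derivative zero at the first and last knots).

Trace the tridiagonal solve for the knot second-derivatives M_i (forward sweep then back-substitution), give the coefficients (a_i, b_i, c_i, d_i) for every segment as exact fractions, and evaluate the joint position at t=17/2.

Δ: Δ0=5/3, Δ1=2/3, Δ2=-7/2, Δ3=1, Δ4=2/3
row 1: diag=12, rhs=-6; c'=1/4, d'=-1/2
row 2: denom=10−3·1/4=37/4; d'=(-25−3·-1/2)/(37/4)=-94/37
row 3: denom=6−2·8/37=206/37; d'=(27−2·-94/37)/(206/37)=1187/206
row 4: denom=8−1·37/206=1611/206; d'=(-2−1·1187/206)/(1611/206)=-533/537
back: M4=-533/537
back: M3=1187/206−37/206·-533/537=3190/537
back: M2=-94/37−8/37·3190/537=-2054/537
back: M1=-1/2−1/4·-2054/537=245/537
M: M0=0, M1=245/537, M2=-2054/537, M3=3190/537, M4=-533/537, M5=0
seg 0: a=-4, c=M0/2=0, d=(M1−M0)/(6·3)=245/9666, b=Δ0−h0·(2M0+M1)/6=515/358
seg 1: a=1, c=M1/2=245/1074, d=(M2−M1)/(6·3)=-2299/9666, b=Δ1−h1·(2M1+M2)/6=380/179
seg 2: a=3, c=M2/2=-1027/537, d=(M3−M2)/(6·2)=437/537, b=Δ2−h2·(2M2+M3)/6=-1049/358
seg 3: a=-4, c=M3/2=1595/537, d=(M4−M3)/(6·1)=-1241/1074, b=Δ3−h3·(2M3+M4)/6=-875/1074
seg 4: a=-3, c=M4/2=-533/1074, d=(M5−M4)/(6·3)=533/9666, b=Δ4−h4·(2M4+M5)/6=297/179
t_q=17/2 → seg 3, τ=1/2; S=-4+-875/1074·τ+1595/537·τ²+-1241/1074·τ³=-32729/8592

  seg 0: a=-4 b=515/358 c=0 d=245/9666
  seg 1: a=1 b=380/179 c=245/1074 d=-2299/9666
  seg 2: a=3 b=-1049/358 c=-1027/537 d=437/537
  seg 3: a=-4 b=-875/1074 c=1595/537 d=-1241/1074
  seg 4: a=-3 b=297/179 c=-533/1074 d=533/9666
S(17/2) = -32729/8592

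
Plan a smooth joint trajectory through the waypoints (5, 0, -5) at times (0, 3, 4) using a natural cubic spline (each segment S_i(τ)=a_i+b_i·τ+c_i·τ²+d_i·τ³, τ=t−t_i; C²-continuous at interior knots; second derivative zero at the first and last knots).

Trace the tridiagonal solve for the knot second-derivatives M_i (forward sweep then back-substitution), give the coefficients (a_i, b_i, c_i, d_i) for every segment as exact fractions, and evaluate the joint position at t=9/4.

Δ: Δ0=-5/3, Δ1=-5
row 1: diag=8, rhs=-20; c'=1/8, d'=-5/2
back: M1=-5/2
M: M0=0, M1=-5/2, M2=0
seg 0: a=5, c=M0/2=0, d=(M1−M0)/(6·3)=-5/36, b=Δ0−h0·(2M0+M1)/6=-5/12
seg 1: a=0, c=M1/2=-5/4, d=(M2−M1)/(6·1)=5/12, b=Δ1−h1·(2M1+M2)/6=-25/6
t_q=9/4 → seg 0, τ=9/4; S=5+-5/12·τ+0·τ²+-5/36·τ³=635/256

  seg 0: a=5 b=-5/12 c=0 d=-5/36
  seg 1: a=0 b=-25/6 c=-5/4 d=5/12
S(9/4) = 635/256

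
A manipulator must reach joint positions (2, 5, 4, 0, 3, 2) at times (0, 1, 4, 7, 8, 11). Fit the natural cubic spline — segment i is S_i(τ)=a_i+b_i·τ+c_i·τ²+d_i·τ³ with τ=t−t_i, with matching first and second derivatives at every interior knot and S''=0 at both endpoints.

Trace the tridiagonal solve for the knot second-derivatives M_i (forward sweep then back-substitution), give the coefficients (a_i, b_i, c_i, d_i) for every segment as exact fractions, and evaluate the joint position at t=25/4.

Δ: Δ0=3, Δ1=-1/3, Δ2=-4/3, Δ3=3, Δ4=-1/3
row 1: diag=8, rhs=-20; c'=3/8, d'=-5/2
row 2: denom=12−3·3/8=87/8; d'=(-6−3·-5/2)/(87/8)=4/29
row 3: denom=8−3·8/29=208/29; d'=(26−3·4/29)/(208/29)=371/104
row 4: denom=8−1·29/208=1635/208; d'=(-20−1·371/104)/(1635/208)=-1634/545
back: M4=-1634/545
back: M3=371/104−29/208·-1634/545=2172/545
back: M2=4/29−8/29·2172/545=-524/545
back: M1=-5/2−3/8·-524/545=-1166/545
M: M0=0, M1=-1166/545, M2=-524/545, M3=2172/545, M4=-1634/545, M5=0
seg 0: a=2, c=M0/2=0, d=(M1−M0)/(6·1)=-583/1635, b=Δ0−h0·(2M0+M1)/6=5488/1635
seg 1: a=5, c=M1/2=-583/545, d=(M2−M1)/(6·3)=107/1635, b=Δ1−h1·(2M1+M2)/6=3739/1635
seg 2: a=4, c=M2/2=-262/545, d=(M3−M2)/(6·3)=1348/4905, b=Δ2−h2·(2M2+M3)/6=-3866/1635
seg 3: a=0, c=M3/2=1086/545, d=(M4−M3)/(6·1)=-1903/1635, b=Δ3−h3·(2M3+M4)/6=710/327
seg 4: a=3, c=M4/2=-817/545, d=(M5−M4)/(6·3)=817/4905, b=Δ4−h4·(2M4+M5)/6=4357/1635
t_q=25/4 → seg 2, τ=9/4; S=4+-3866/1635·τ+-262/545·τ²+1348/4905·τ³=-5437/8720

  seg 0: a=2 b=5488/1635 c=0 d=-583/1635
  seg 1: a=5 b=3739/1635 c=-583/545 d=107/1635
  seg 2: a=4 b=-3866/1635 c=-262/545 d=1348/4905
  seg 3: a=0 b=710/327 c=1086/545 d=-1903/1635
  seg 4: a=3 b=4357/1635 c=-817/545 d=817/4905
S(25/4) = -5437/8720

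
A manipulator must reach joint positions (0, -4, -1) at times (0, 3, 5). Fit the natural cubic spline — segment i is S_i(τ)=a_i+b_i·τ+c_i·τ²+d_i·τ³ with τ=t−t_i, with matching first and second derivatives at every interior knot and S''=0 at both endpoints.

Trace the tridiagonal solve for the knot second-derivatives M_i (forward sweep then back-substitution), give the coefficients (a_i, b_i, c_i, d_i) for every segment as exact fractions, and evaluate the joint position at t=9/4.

Δ: Δ0=-4/3, Δ1=3/2
row 1: diag=10, rhs=17; c'=1/5, d'=17/10
back: M1=17/10
M: M0=0, M1=17/10, M2=0
seg 0: a=0, c=M0/2=0, d=(M1−M0)/(6·3)=17/180, b=Δ0−h0·(2M0+M1)/6=-131/60
seg 1: a=-4, c=M1/2=17/20, d=(M2−M1)/(6·2)=-17/120, b=Δ1−h1·(2M1+M2)/6=11/30
t_q=9/4 → seg 0, τ=9/4; S=0+-131/60·τ+0·τ²+17/180·τ³=-4911/1280

  seg 0: a=0 b=-131/60 c=0 d=17/180
  seg 1: a=-4 b=11/30 c=17/20 d=-17/120
S(9/4) = -4911/1280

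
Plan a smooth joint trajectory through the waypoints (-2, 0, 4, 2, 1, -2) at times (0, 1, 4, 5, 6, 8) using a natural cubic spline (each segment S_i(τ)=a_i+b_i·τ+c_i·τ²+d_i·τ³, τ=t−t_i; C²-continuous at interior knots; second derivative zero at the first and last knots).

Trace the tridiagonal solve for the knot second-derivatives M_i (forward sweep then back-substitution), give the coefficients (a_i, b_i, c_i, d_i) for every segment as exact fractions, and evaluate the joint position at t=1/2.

  seg 0: a=-2 b=13819/7302 c=0 d=785/7302
  seg 1: a=0 b=8087/3651 c=785/2434 d=-4501/21906
  seg 2: a=4 b=-10205/7302 c=-1858/1217 d=6749/7302
  seg 3: a=2 b=-6127/3651 c=3033/2434 d=-4147/7302
  seg 4: a=1 b=-6497/7302 c=-557/1217 d=557/7302
S(1/2) = -20257/19472

Δ: Δ0=2, Δ1=4/3, Δ2=-2, Δ3=-1, Δ4=-3/2
row 1: diag=8, rhs=-4; c'=3/8, d'=-1/2
row 2: denom=8−3·3/8=55/8; d'=(-20−3·-1/2)/(55/8)=-148/55
row 3: denom=4−1·8/55=212/55; d'=(6−1·-148/55)/(212/55)=239/106
row 4: denom=6−1·55/212=1217/212; d'=(-3−1·239/106)/(1217/212)=-1114/1217
back: M4=-1114/1217
back: M3=239/106−55/212·-1114/1217=3033/1217
back: M2=-148/55−8/55·3033/1217=-3716/1217
back: M1=-1/2−3/8·-3716/1217=785/1217
M: M0=0, M1=785/1217, M2=-3716/1217, M3=3033/1217, M4=-1114/1217, M5=0
seg 0: a=-2, c=M0/2=0, d=(M1−M0)/(6·1)=785/7302, b=Δ0−h0·(2M0+M1)/6=13819/7302
seg 1: a=0, c=M1/2=785/2434, d=(M2−M1)/(6·3)=-4501/21906, b=Δ1−h1·(2M1+M2)/6=8087/3651
seg 2: a=4, c=M2/2=-1858/1217, d=(M3−M2)/(6·1)=6749/7302, b=Δ2−h2·(2M2+M3)/6=-10205/7302
seg 3: a=2, c=M3/2=3033/2434, d=(M4−M3)/(6·1)=-4147/7302, b=Δ3−h3·(2M3+M4)/6=-6127/3651
seg 4: a=1, c=M4/2=-557/1217, d=(M5−M4)/(6·2)=557/7302, b=Δ4−h4·(2M4+M5)/6=-6497/7302
t_q=1/2 → seg 0, τ=1/2; S=-2+13819/7302·τ+0·τ²+785/7302·τ³=-20257/19472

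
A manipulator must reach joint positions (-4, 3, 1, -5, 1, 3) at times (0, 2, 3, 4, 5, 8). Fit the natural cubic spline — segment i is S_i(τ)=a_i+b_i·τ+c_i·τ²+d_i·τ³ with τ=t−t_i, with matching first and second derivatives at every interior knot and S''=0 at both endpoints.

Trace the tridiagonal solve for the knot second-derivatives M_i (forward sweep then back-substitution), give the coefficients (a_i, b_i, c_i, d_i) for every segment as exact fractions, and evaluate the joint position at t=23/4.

Δ: Δ0=7/2, Δ1=-2, Δ2=-6, Δ3=6, Δ4=2/3
row 1: diag=6, rhs=-33; c'=1/6, d'=-11/2
row 2: denom=4−1·1/6=23/6; d'=(-24−1·-11/2)/(23/6)=-111/23
row 3: denom=4−1·6/23=86/23; d'=(72−1·-111/23)/(86/23)=1767/86
row 4: denom=8−1·23/86=665/86; d'=(-32−1·1767/86)/(665/86)=-4519/665
back: M4=-4519/665
back: M3=1767/86−23/86·-4519/665=14872/665
back: M2=-111/23−6/23·14872/665=-7089/665
back: M1=-11/2−1/6·-7089/665=-2476/665
M: M0=0, M1=-2476/665, M2=-7089/665, M3=14872/665, M4=-4519/665, M5=0
seg 0: a=-4, c=M0/2=0, d=(M1−M0)/(6·2)=-619/1995, b=Δ0−h0·(2M0+M1)/6=18917/3990
seg 1: a=3, c=M1/2=-1238/665, d=(M2−M1)/(6·1)=-659/570, b=Δ1−h1·(2M1+M2)/6=4061/3990
seg 2: a=1, c=M2/2=-7089/1330, d=(M3−M2)/(6·1)=21961/3990, b=Δ2−h2·(2M2+M3)/6=-12317/1995
seg 3: a=-5, c=M3/2=7436/665, d=(M4−M3)/(6·1)=-19391/3990, b=Δ3−h3·(2M3+M4)/6=-257/798
seg 4: a=1, c=M4/2=-4519/1330, d=(M5−M4)/(6·3)=4519/11970, b=Δ4−h4·(2M4+M5)/6=14887/1995
t_q=23/4 → seg 4, τ=3/4; S=1+14887/1995·τ+-4519/1330·τ²+4519/11970·τ³=58911/12160

  seg 0: a=-4 b=18917/3990 c=0 d=-619/1995
  seg 1: a=3 b=4061/3990 c=-1238/665 d=-659/570
  seg 2: a=1 b=-12317/1995 c=-7089/1330 d=21961/3990
  seg 3: a=-5 b=-257/798 c=7436/665 d=-19391/3990
  seg 4: a=1 b=14887/1995 c=-4519/1330 d=4519/11970
S(23/4) = 58911/12160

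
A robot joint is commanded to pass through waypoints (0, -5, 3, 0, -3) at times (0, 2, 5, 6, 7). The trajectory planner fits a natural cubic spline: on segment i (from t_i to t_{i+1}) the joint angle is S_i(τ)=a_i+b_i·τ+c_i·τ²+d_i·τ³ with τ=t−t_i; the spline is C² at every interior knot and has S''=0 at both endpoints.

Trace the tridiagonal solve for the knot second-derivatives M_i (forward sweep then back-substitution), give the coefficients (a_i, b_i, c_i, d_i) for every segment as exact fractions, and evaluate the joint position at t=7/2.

  seg 0: a=0 b=-1712/411 c=0 d=1369/3288
  seg 1: a=-5 b=683/822 c=1369/548 d=-3101/4932
  seg 2: a=3 b=-1901/1644 c=-433/137 d=2165/1644
  seg 3: a=0 b=-2899/822 c=433/548 d=-433/1644
S(7/2) = -1117/4384

Δ: Δ0=-5/2, Δ1=8/3, Δ2=-3, Δ3=-3
row 1: diag=10, rhs=31; c'=3/10, d'=31/10
row 2: denom=8−3·3/10=71/10; d'=(-34−3·31/10)/(71/10)=-433/71
row 3: denom=4−1·10/71=274/71; d'=(0−1·-433/71)/(274/71)=433/274
back: M3=433/274
back: M2=-433/71−10/71·433/274=-866/137
back: M1=31/10−3/10·-866/137=1369/274
M: M0=0, M1=1369/274, M2=-866/137, M3=433/274, M4=0
seg 0: a=0, c=M0/2=0, d=(M1−M0)/(6·2)=1369/3288, b=Δ0−h0·(2M0+M1)/6=-1712/411
seg 1: a=-5, c=M1/2=1369/548, d=(M2−M1)/(6·3)=-3101/4932, b=Δ1−h1·(2M1+M2)/6=683/822
seg 2: a=3, c=M2/2=-433/137, d=(M3−M2)/(6·1)=2165/1644, b=Δ2−h2·(2M2+M3)/6=-1901/1644
seg 3: a=0, c=M3/2=433/548, d=(M4−M3)/(6·1)=-433/1644, b=Δ3−h3·(2M3+M4)/6=-2899/822
t_q=7/2 → seg 1, τ=3/2; S=-5+683/822·τ+1369/548·τ²+-3101/4932·τ³=-1117/4384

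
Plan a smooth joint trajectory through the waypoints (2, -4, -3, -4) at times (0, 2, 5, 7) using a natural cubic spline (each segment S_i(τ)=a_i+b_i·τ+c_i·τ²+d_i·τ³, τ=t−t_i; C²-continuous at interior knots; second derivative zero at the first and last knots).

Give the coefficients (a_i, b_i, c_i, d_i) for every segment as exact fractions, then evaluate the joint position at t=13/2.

Δ: Δ0=-3, Δ1=1/3, Δ2=-1/2
row 1: diag=10, rhs=20; c'=3/10, d'=2
row 2: denom=10−3·3/10=91/10; d'=(-5−3·2)/(91/10)=-110/91
back: M2=-110/91
back: M1=2−3/10·-110/91=215/91
M: M0=0, M1=215/91, M2=-110/91, M3=0
seg 0: a=2, c=M0/2=0, d=(M1−M0)/(6·2)=215/1092, b=Δ0−h0·(2M0+M1)/6=-1034/273
seg 1: a=-4, c=M1/2=215/182, d=(M2−M1)/(6·3)=-25/126, b=Δ1−h1·(2M1+M2)/6=-389/273
seg 2: a=-3, c=M2/2=-55/91, d=(M3−M2)/(6·2)=55/546, b=Δ2−h2·(2M2+M3)/6=167/546
t_q=13/2 → seg 2, τ=3/2; S=-3+167/546·τ+-55/91·τ²+55/546·τ³=-5185/1456

  seg 0: a=2 b=-1034/273 c=0 d=215/1092
  seg 1: a=-4 b=-389/273 c=215/182 d=-25/126
  seg 2: a=-3 b=167/546 c=-55/91 d=55/546
S(13/2) = -5185/1456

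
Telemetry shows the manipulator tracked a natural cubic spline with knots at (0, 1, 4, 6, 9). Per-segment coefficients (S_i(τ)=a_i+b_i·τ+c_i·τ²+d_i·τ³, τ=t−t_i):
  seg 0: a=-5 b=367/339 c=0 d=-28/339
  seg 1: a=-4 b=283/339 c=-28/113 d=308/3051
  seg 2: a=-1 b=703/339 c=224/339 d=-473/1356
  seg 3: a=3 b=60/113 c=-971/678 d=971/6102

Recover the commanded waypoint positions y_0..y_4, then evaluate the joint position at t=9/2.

y_0 = S_0(0) = a_0 = -5
y_1 = S_1(0) = a_1 = -4
y_2 = S_2(0) = a_2 = -1
y_3 = S_3(0) = a_3 = 3
y_4 = S_3(3) = -4
t_q=9/2 is in segment 2 (τ=1/2); S_2(τ)=573/3616

y_0=-5 y_1=-4 y_2=-1 y_3=3 y_4=-4
S(9/2) = 573/3616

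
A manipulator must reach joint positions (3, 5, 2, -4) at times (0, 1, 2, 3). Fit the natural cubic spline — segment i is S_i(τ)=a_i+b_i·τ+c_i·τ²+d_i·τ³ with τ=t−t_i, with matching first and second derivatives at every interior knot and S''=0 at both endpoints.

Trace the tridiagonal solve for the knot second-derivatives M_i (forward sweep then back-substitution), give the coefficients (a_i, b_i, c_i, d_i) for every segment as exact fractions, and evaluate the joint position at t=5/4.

Δ: Δ0=2, Δ1=-3, Δ2=-6
row 1: diag=4, rhs=-30; c'=1/4, d'=-15/2
row 2: denom=4−1·1/4=15/4; d'=(-18−1·-15/2)/(15/4)=-14/5
back: M2=-14/5
back: M1=-15/2−1/4·-14/5=-34/5
M: M0=0, M1=-34/5, M2=-14/5, M3=0
seg 0: a=3, c=M0/2=0, d=(M1−M0)/(6·1)=-17/15, b=Δ0−h0·(2M0+M1)/6=47/15
seg 1: a=5, c=M1/2=-17/5, d=(M2−M1)/(6·1)=2/3, b=Δ1−h1·(2M1+M2)/6=-4/15
seg 2: a=2, c=M2/2=-7/5, d=(M3−M2)/(6·1)=7/15, b=Δ2−h2·(2M2+M3)/6=-76/15
t_q=5/4 → seg 1, τ=1/4; S=5+-4/15·τ+-17/5·τ²+2/3·τ³=757/160

  seg 0: a=3 b=47/15 c=0 d=-17/15
  seg 1: a=5 b=-4/15 c=-17/5 d=2/3
  seg 2: a=2 b=-76/15 c=-7/5 d=7/15
S(5/4) = 757/160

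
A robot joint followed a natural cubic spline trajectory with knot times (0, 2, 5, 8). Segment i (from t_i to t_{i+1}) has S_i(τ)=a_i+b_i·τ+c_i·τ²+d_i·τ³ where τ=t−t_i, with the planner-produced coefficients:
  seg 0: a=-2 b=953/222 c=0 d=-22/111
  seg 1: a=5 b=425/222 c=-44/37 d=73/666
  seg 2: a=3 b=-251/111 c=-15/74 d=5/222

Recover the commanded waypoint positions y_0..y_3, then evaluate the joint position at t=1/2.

y_0 = S_0(0) = a_0 = -2
y_1 = S_1(0) = a_1 = 5
y_2 = S_2(0) = a_2 = 3
y_3 = S_2(3) = -5
t_q=1/2 is in segment 0 (τ=1/2); S_0(τ)=9/74

y_0=-2 y_1=5 y_2=3 y_3=-5
S(1/2) = 9/74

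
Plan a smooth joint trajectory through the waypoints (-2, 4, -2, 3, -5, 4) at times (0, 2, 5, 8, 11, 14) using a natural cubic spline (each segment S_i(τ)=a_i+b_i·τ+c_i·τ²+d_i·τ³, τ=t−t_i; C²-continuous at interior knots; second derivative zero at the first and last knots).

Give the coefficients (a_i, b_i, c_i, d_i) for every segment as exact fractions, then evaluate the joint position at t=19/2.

  seg 0: a=-2 b=2261/515 c=0 d=-179/515
  seg 1: a=4 b=113/515 c=-1074/515 d=231/515
  seg 2: a=-2 b=-94/515 c=201/103 d=-6188/13905
  seg 3: a=3 b=-252/515 c=-3173/1545 d=1231/2781
  seg 4: a=-5 b=-443/515 c=994/515 d=-994/4635
S(19/2) = -3547/4120

Δ: Δ0=3, Δ1=-2, Δ2=5/3, Δ3=-8/3, Δ4=3
row 1: diag=10, rhs=-30; c'=3/10, d'=-3
row 2: denom=12−3·3/10=111/10; d'=(22−3·-3)/(111/10)=310/111
row 3: denom=12−3·10/37=414/37; d'=(-26−3·310/111)/(414/37)=-212/69
row 4: denom=12−3·37/138=515/46; d'=(34−3·-212/69)/(515/46)=1988/515
back: M4=1988/515
back: M3=-212/69−37/138·1988/515=-6346/1545
back: M2=310/111−10/37·-6346/1545=402/103
back: M1=-3−3/10·402/103=-2148/515
M: M0=0, M1=-2148/515, M2=402/103, M3=-6346/1545, M4=1988/515, M5=0
seg 0: a=-2, c=M0/2=0, d=(M1−M0)/(6·2)=-179/515, b=Δ0−h0·(2M0+M1)/6=2261/515
seg 1: a=4, c=M1/2=-1074/515, d=(M2−M1)/(6·3)=231/515, b=Δ1−h1·(2M1+M2)/6=113/515
seg 2: a=-2, c=M2/2=201/103, d=(M3−M2)/(6·3)=-6188/13905, b=Δ2−h2·(2M2+M3)/6=-94/515
seg 3: a=3, c=M3/2=-3173/1545, d=(M4−M3)/(6·3)=1231/2781, b=Δ3−h3·(2M3+M4)/6=-252/515
seg 4: a=-5, c=M4/2=994/515, d=(M5−M4)/(6·3)=-994/4635, b=Δ4−h4·(2M4+M5)/6=-443/515
t_q=19/2 → seg 3, τ=3/2; S=3+-252/515·τ+-3173/1545·τ²+1231/2781·τ³=-3547/4120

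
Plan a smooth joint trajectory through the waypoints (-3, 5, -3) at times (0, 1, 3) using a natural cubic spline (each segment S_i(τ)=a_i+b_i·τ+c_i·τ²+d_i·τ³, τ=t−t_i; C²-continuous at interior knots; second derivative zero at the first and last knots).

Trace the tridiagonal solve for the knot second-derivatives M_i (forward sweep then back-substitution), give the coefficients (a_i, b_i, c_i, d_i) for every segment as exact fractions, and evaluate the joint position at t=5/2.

Δ: Δ0=8, Δ1=-4
row 1: diag=6, rhs=-72; c'=1/3, d'=-12
back: M1=-12
M: M0=0, M1=-12, M2=0
seg 0: a=-3, c=M0/2=0, d=(M1−M0)/(6·1)=-2, b=Δ0−h0·(2M0+M1)/6=10
seg 1: a=5, c=M1/2=-6, d=(M2−M1)/(6·2)=1, b=Δ1−h1·(2M1+M2)/6=4
t_q=5/2 → seg 1, τ=3/2; S=5+4·τ+-6·τ²+1·τ³=7/8

  seg 0: a=-3 b=10 c=0 d=-2
  seg 1: a=5 b=4 c=-6 d=1
S(5/2) = 7/8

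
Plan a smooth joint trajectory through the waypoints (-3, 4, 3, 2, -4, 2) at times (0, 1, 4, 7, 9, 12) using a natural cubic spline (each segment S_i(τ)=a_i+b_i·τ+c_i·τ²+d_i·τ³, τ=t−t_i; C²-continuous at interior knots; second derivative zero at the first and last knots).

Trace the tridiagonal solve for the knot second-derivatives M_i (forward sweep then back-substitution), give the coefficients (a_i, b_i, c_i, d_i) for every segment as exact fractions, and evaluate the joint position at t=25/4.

Δ: Δ0=7, Δ1=-1/3, Δ2=-1/3, Δ3=-3, Δ4=2
row 1: diag=8, rhs=-44; c'=3/8, d'=-11/2
row 2: denom=12−3·3/8=87/8; d'=(0−3·-11/2)/(87/8)=44/29
row 3: denom=10−3·8/29=266/29; d'=(-16−3·44/29)/(266/29)=-298/133
row 4: denom=10−2·29/133=1272/133; d'=(30−2·-298/133)/(1272/133)=2293/636
back: M4=2293/636
back: M3=-298/133−29/133·2293/636=-1925/636
back: M2=44/29−8/29·-1925/636=374/159
back: M1=-11/2−3/8·374/159=-1353/212
M: M0=0, M1=-1353/212, M2=374/159, M3=-1925/636, M4=2293/636, M5=0
seg 0: a=-3, c=M0/2=0, d=(M1−M0)/(6·1)=-451/424, b=Δ0−h0·(2M0+M1)/6=3419/424
seg 1: a=4, c=M1/2=-1353/424, d=(M2−M1)/(6·3)=5555/11448, b=Δ1−h1·(2M1+M2)/6=1033/212
seg 2: a=3, c=M2/2=187/159, d=(M3−M2)/(6·3)=-3421/11448, b=Δ2−h2·(2M2+M3)/6=-497/424
seg 3: a=2, c=M3/2=-1925/1272, d=(M4−M3)/(6·2)=703/1272, b=Δ3−h3·(2M3+M4)/6=-463/212
seg 4: a=-4, c=M4/2=2293/1272, d=(M5−M4)/(6·3)=-2293/11448, b=Δ4−h4·(2M4+M5)/6=-1021/636
t_q=25/4 → seg 2, τ=9/4; S=3+-497/424·τ+187/159·τ²+-3421/11448·τ³=79041/27136

  seg 0: a=-3 b=3419/424 c=0 d=-451/424
  seg 1: a=4 b=1033/212 c=-1353/424 d=5555/11448
  seg 2: a=3 b=-497/424 c=187/159 d=-3421/11448
  seg 3: a=2 b=-463/212 c=-1925/1272 d=703/1272
  seg 4: a=-4 b=-1021/636 c=2293/1272 d=-2293/11448
S(25/4) = 79041/27136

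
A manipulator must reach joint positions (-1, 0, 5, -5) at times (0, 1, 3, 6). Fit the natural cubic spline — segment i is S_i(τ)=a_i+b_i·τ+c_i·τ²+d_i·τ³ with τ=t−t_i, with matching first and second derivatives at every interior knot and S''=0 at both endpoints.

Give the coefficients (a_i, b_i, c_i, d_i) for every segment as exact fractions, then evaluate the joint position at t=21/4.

  seg 0: a=-1 b=11/21 c=0 d=10/21
  seg 1: a=0 b=41/21 c=10/7 d=-97/168
  seg 2: a=5 b=31/42 c=-57/28 d=19/84
S(21/4) = -1915/1792

Δ: Δ0=1, Δ1=5/2, Δ2=-10/3
row 1: diag=6, rhs=9; c'=1/3, d'=3/2
row 2: denom=10−2·1/3=28/3; d'=(-35−2·3/2)/(28/3)=-57/14
back: M2=-57/14
back: M1=3/2−1/3·-57/14=20/7
M: M0=0, M1=20/7, M2=-57/14, M3=0
seg 0: a=-1, c=M0/2=0, d=(M1−M0)/(6·1)=10/21, b=Δ0−h0·(2M0+M1)/6=11/21
seg 1: a=0, c=M1/2=10/7, d=(M2−M1)/(6·2)=-97/168, b=Δ1−h1·(2M1+M2)/6=41/21
seg 2: a=5, c=M2/2=-57/28, d=(M3−M2)/(6·3)=19/84, b=Δ2−h2·(2M2+M3)/6=31/42
t_q=21/4 → seg 2, τ=9/4; S=5+31/42·τ+-57/28·τ²+19/84·τ³=-1915/1792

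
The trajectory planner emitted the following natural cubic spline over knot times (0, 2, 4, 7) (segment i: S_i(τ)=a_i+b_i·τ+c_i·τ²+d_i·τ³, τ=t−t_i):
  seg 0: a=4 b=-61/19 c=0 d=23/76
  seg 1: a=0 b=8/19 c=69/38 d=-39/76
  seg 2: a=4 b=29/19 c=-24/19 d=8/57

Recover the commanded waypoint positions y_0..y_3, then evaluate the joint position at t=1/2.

y_0 = S_0(0) = a_0 = 4
y_1 = S_1(0) = a_1 = 0
y_2 = S_2(0) = a_2 = 4
y_3 = S_2(3) = 1
t_q=1/2 is in segment 0 (τ=1/2); S_0(τ)=1479/608

y_0=4 y_1=0 y_2=4 y_3=1
S(1/2) = 1479/608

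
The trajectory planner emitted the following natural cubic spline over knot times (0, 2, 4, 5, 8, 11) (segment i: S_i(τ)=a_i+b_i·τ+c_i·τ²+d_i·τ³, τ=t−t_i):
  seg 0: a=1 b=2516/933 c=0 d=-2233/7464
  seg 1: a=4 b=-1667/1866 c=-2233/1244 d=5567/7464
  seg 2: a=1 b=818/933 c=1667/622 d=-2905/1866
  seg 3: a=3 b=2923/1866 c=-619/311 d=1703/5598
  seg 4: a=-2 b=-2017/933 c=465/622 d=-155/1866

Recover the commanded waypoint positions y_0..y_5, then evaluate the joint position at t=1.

y_0=1 y_1=4 y_2=1 y_3=3 y_4=-2 y_5=-4
S(1) = 8453/2488

y_0 = S_0(0) = a_0 = 1
y_1 = S_1(0) = a_1 = 4
y_2 = S_2(0) = a_2 = 1
y_3 = S_3(0) = a_3 = 3
y_4 = S_4(0) = a_4 = -2
y_5 = S_4(3) = -4
t_q=1 is in segment 0 (τ=1); S_0(τ)=8453/2488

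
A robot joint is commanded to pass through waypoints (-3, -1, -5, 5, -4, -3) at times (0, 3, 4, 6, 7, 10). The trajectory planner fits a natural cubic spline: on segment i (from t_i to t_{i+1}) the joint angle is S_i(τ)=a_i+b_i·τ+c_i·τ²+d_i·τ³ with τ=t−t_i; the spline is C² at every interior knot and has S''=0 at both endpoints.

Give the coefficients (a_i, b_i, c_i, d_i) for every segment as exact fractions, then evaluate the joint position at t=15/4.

  seg 0: a=-3 b=6799/1953 c=0 d=-5497/17577
  seg 1: a=-1 b=-9692/1953 c=-5497/1953 d=2459/651
  seg 2: a=-5 b=1445/1953 c=16634/1953 d=-99/31
  seg 3: a=5 b=-6863/1953 c=-20788/1953 d=3358/651
  seg 4: a=-4 b=-18217/1953 c=9434/1953 d=-9434/17577
S(15/4) = -196307/41664

Δ: Δ0=2/3, Δ1=-4, Δ2=5, Δ3=-9, Δ4=1/3
row 1: diag=8, rhs=-28; c'=1/8, d'=-7/2
row 2: denom=6−1·1/8=47/8; d'=(54−1·-7/2)/(47/8)=460/47
row 3: denom=6−2·16/47=250/47; d'=(-84−2·460/47)/(250/47)=-2434/125
row 4: denom=8−1·47/250=1953/250; d'=(56−1·-2434/125)/(1953/250)=18868/1953
back: M4=18868/1953
back: M3=-2434/125−47/250·18868/1953=-41576/1953
back: M2=460/47−16/47·-41576/1953=33268/1953
back: M1=-7/2−1/8·33268/1953=-10994/1953
M: M0=0, M1=-10994/1953, M2=33268/1953, M3=-41576/1953, M4=18868/1953, M5=0
seg 0: a=-3, c=M0/2=0, d=(M1−M0)/(6·3)=-5497/17577, b=Δ0−h0·(2M0+M1)/6=6799/1953
seg 1: a=-1, c=M1/2=-5497/1953, d=(M2−M1)/(6·1)=2459/651, b=Δ1−h1·(2M1+M2)/6=-9692/1953
seg 2: a=-5, c=M2/2=16634/1953, d=(M3−M2)/(6·2)=-99/31, b=Δ2−h2·(2M2+M3)/6=1445/1953
seg 3: a=5, c=M3/2=-20788/1953, d=(M4−M3)/(6·1)=3358/651, b=Δ3−h3·(2M3+M4)/6=-6863/1953
seg 4: a=-4, c=M4/2=9434/1953, d=(M5−M4)/(6·3)=-9434/17577, b=Δ4−h4·(2M4+M5)/6=-18217/1953
t_q=15/4 → seg 1, τ=3/4; S=-1+-9692/1953·τ+-5497/1953·τ²+2459/651·τ³=-196307/41664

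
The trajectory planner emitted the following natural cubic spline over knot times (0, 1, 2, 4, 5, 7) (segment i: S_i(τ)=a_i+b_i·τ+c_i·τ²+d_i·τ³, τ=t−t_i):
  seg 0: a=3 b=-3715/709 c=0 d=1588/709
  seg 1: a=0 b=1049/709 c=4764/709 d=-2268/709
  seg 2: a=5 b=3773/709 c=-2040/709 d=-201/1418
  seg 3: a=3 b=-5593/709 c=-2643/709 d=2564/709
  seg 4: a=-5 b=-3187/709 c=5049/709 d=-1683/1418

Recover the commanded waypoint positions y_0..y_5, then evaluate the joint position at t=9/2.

y_0 = S_0(0) = a_0 = 3
y_1 = S_1(0) = a_1 = 0
y_2 = S_2(0) = a_2 = 5
y_3 = S_3(0) = a_3 = 3
y_4 = S_4(0) = a_4 = -5
y_5 = S_4(2) = 5
t_q=9/2 is in segment 3 (τ=1/2); S_3(τ)=-4039/2836

y_0=3 y_1=0 y_2=5 y_3=3 y_4=-5 y_5=5
S(9/2) = -4039/2836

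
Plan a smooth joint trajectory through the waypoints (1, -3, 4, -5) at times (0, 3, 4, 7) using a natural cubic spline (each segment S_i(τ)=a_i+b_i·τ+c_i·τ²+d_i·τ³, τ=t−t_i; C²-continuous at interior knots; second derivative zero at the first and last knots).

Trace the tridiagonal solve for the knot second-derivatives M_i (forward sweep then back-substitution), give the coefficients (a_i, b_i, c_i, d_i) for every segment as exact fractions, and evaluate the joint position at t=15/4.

Δ: Δ0=-4/3, Δ1=7, Δ2=-3
row 1: diag=8, rhs=50; c'=1/8, d'=25/4
row 2: denom=8−1·1/8=63/8; d'=(-60−1·25/4)/(63/8)=-530/63
back: M2=-530/63
back: M1=25/4−1/8·-530/63=460/63
M: M0=0, M1=460/63, M2=-530/63, M3=0
seg 0: a=1, c=M0/2=0, d=(M1−M0)/(6·3)=230/567, b=Δ0−h0·(2M0+M1)/6=-314/63
seg 1: a=-3, c=M1/2=230/63, d=(M2−M1)/(6·1)=-55/21, b=Δ1−h1·(2M1+M2)/6=376/63
seg 2: a=4, c=M2/2=-265/63, d=(M3−M2)/(6·3)=265/567, b=Δ2−h2·(2M2+M3)/6=341/63
t_q=15/4 → seg 1, τ=3/4; S=-3+376/63·τ+230/63·τ²+-55/21·τ³=3259/1344

  seg 0: a=1 b=-314/63 c=0 d=230/567
  seg 1: a=-3 b=376/63 c=230/63 d=-55/21
  seg 2: a=4 b=341/63 c=-265/63 d=265/567
S(15/4) = 3259/1344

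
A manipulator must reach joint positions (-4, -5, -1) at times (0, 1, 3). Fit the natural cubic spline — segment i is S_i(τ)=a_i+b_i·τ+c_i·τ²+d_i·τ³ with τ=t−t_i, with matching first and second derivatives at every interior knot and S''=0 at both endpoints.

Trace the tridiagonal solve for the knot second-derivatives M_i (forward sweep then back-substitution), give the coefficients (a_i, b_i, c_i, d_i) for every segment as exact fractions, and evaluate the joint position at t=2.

Δ: Δ0=-1, Δ1=2
row 1: diag=6, rhs=18; c'=1/3, d'=3
back: M1=3
M: M0=0, M1=3, M2=0
seg 0: a=-4, c=M0/2=0, d=(M1−M0)/(6·1)=1/2, b=Δ0−h0·(2M0+M1)/6=-3/2
seg 1: a=-5, c=M1/2=3/2, d=(M2−M1)/(6·2)=-1/4, b=Δ1−h1·(2M1+M2)/6=0
t_q=2 → seg 1, τ=1; S=-5+0·τ+3/2·τ²+-1/4·τ³=-15/4

  seg 0: a=-4 b=-3/2 c=0 d=1/2
  seg 1: a=-5 b=0 c=3/2 d=-1/4
S(2) = -15/4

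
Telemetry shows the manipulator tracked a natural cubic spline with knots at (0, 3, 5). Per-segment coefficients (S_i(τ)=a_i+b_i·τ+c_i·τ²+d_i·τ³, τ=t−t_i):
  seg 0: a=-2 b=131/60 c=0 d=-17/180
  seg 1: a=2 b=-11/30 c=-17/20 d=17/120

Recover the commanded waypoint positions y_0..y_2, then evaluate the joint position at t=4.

y_0 = S_0(0) = a_0 = -2
y_1 = S_1(0) = a_1 = 2
y_2 = S_1(2) = -1
t_q=4 is in segment 1 (τ=1); S_1(τ)=37/40

y_0=-2 y_1=2 y_2=-1
S(4) = 37/40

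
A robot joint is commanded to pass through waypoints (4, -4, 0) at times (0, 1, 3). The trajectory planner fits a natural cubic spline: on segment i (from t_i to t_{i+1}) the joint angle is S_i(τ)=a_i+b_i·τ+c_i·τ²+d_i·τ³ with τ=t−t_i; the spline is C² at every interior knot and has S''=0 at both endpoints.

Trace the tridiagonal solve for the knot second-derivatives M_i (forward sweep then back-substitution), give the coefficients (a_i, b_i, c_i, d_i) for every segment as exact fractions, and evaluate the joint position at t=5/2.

Δ: Δ0=-8, Δ1=2
row 1: diag=6, rhs=60; c'=1/3, d'=10
back: M1=10
M: M0=0, M1=10, M2=0
seg 0: a=4, c=M0/2=0, d=(M1−M0)/(6·1)=5/3, b=Δ0−h0·(2M0+M1)/6=-29/3
seg 1: a=-4, c=M1/2=5, d=(M2−M1)/(6·2)=-5/6, b=Δ1−h1·(2M1+M2)/6=-14/3
t_q=5/2 → seg 1, τ=3/2; S=-4+-14/3·τ+5·τ²+-5/6·τ³=-41/16

  seg 0: a=4 b=-29/3 c=0 d=5/3
  seg 1: a=-4 b=-14/3 c=5 d=-5/6
S(5/2) = -41/16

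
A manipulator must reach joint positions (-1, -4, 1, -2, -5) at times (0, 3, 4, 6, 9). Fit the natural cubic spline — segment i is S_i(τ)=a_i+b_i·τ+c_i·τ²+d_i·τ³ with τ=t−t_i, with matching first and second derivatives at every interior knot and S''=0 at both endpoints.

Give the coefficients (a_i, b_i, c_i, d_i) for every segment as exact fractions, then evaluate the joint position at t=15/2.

  seg 0: a=-1 b=-274/73 c=0 d=67/219
  seg 1: a=-4 b=329/73 c=201/73 d=-165/73
  seg 2: a=1 b=236/73 c=-294/73 d=485/584
  seg 3: a=-2 b=-425/146 c=279/292 d=-31/292
S(15/2) = -10687/2336

Δ: Δ0=-1, Δ1=5, Δ2=-3/2, Δ3=-1
row 1: diag=8, rhs=36; c'=1/8, d'=9/2
row 2: denom=6−1·1/8=47/8; d'=(-39−1·9/2)/(47/8)=-348/47
row 3: denom=10−2·16/47=438/47; d'=(3−2·-348/47)/(438/47)=279/146
back: M3=279/146
back: M2=-348/47−16/47·279/146=-588/73
back: M1=9/2−1/8·-588/73=402/73
M: M0=0, M1=402/73, M2=-588/73, M3=279/146, M4=0
seg 0: a=-1, c=M0/2=0, d=(M1−M0)/(6·3)=67/219, b=Δ0−h0·(2M0+M1)/6=-274/73
seg 1: a=-4, c=M1/2=201/73, d=(M2−M1)/(6·1)=-165/73, b=Δ1−h1·(2M1+M2)/6=329/73
seg 2: a=1, c=M2/2=-294/73, d=(M3−M2)/(6·2)=485/584, b=Δ2−h2·(2M2+M3)/6=236/73
seg 3: a=-2, c=M3/2=279/292, d=(M4−M3)/(6·3)=-31/292, b=Δ3−h3·(2M3+M4)/6=-425/146
t_q=15/2 → seg 3, τ=3/2; S=-2+-425/146·τ+279/292·τ²+-31/292·τ³=-10687/2336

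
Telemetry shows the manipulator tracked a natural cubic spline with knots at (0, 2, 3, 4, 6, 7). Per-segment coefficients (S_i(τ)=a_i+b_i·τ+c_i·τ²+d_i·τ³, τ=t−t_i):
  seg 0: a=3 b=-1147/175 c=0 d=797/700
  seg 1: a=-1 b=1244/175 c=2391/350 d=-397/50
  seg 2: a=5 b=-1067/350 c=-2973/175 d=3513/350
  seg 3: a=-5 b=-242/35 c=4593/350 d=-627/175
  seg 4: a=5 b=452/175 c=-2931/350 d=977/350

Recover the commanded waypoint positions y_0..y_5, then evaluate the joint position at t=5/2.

y_0=3 y_1=-1 y_2=5 y_3=-5 y_4=5 y_5=2
S(5/2) = 1831/560

y_0 = S_0(0) = a_0 = 3
y_1 = S_1(0) = a_1 = -1
y_2 = S_2(0) = a_2 = 5
y_3 = S_3(0) = a_3 = -5
y_4 = S_4(0) = a_4 = 5
y_5 = S_4(1) = 2
t_q=5/2 is in segment 1 (τ=1/2); S_1(τ)=1831/560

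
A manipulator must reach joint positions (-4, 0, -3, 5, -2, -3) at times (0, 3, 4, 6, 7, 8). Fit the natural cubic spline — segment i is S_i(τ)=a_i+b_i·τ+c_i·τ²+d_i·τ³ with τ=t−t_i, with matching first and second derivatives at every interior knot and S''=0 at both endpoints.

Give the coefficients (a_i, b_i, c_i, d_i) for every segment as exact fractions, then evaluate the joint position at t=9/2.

Δ: Δ0=4/3, Δ1=-3, Δ2=4, Δ3=-7, Δ4=-1
row 1: diag=8, rhs=-26; c'=1/8, d'=-13/4
row 2: denom=6−1·1/8=47/8; d'=(42−1·-13/4)/(47/8)=362/47
row 3: denom=6−2·16/47=250/47; d'=(-66−2·362/47)/(250/47)=-1913/125
row 4: denom=4−1·47/250=953/250; d'=(36−1·-1913/125)/(953/250)=12826/953
back: M4=12826/953
back: M3=-1913/125−47/250·12826/953=-16996/953
back: M2=362/47−16/47·-16996/953=13126/953
back: M1=-13/4−1/8·13126/953=-4738/953
M: M0=0, M1=-4738/953, M2=13126/953, M3=-16996/953, M4=12826/953, M5=0
seg 0: a=-4, c=M0/2=0, d=(M1−M0)/(6·3)=-2369/8577, b=Δ0−h0·(2M0+M1)/6=10919/2859
seg 1: a=0, c=M1/2=-2369/953, d=(M2−M1)/(6·1)=8932/2859, b=Δ1−h1·(2M1+M2)/6=-10402/2859
seg 2: a=-3, c=M2/2=6563/953, d=(M3−M2)/(6·2)=-15061/5718, b=Δ2−h2·(2M2+M3)/6=2180/2859
seg 3: a=5, c=M3/2=-8498/953, d=(M4−M3)/(6·1)=14911/2859, b=Δ3−h3·(2M3+M4)/6=-9430/2859
seg 4: a=-2, c=M4/2=6413/953, d=(M5−M4)/(6·1)=-6413/2859, b=Δ4−h4·(2M4+M5)/6=-15685/2859
t_q=9/2 → seg 2, τ=1/2; S=-3+2180/2859·τ+6563/953·τ²+-15061/5718·τ³=-18699/15248

  seg 0: a=-4 b=10919/2859 c=0 d=-2369/8577
  seg 1: a=0 b=-10402/2859 c=-2369/953 d=8932/2859
  seg 2: a=-3 b=2180/2859 c=6563/953 d=-15061/5718
  seg 3: a=5 b=-9430/2859 c=-8498/953 d=14911/2859
  seg 4: a=-2 b=-15685/2859 c=6413/953 d=-6413/2859
S(9/2) = -18699/15248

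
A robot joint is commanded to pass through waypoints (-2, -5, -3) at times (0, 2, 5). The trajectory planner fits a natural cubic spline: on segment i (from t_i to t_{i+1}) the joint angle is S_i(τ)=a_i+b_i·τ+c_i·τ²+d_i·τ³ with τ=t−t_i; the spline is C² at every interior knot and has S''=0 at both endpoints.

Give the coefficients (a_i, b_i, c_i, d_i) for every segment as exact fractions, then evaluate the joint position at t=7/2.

  seg 0: a=-2 b=-29/15 c=0 d=13/120
  seg 1: a=-5 b=-19/30 c=13/20 d=-13/180
S(7/2) = -757/160

Δ: Δ0=-3/2, Δ1=2/3
row 1: diag=10, rhs=13; c'=3/10, d'=13/10
back: M1=13/10
M: M0=0, M1=13/10, M2=0
seg 0: a=-2, c=M0/2=0, d=(M1−M0)/(6·2)=13/120, b=Δ0−h0·(2M0+M1)/6=-29/15
seg 1: a=-5, c=M1/2=13/20, d=(M2−M1)/(6·3)=-13/180, b=Δ1−h1·(2M1+M2)/6=-19/30
t_q=7/2 → seg 1, τ=3/2; S=-5+-19/30·τ+13/20·τ²+-13/180·τ³=-757/160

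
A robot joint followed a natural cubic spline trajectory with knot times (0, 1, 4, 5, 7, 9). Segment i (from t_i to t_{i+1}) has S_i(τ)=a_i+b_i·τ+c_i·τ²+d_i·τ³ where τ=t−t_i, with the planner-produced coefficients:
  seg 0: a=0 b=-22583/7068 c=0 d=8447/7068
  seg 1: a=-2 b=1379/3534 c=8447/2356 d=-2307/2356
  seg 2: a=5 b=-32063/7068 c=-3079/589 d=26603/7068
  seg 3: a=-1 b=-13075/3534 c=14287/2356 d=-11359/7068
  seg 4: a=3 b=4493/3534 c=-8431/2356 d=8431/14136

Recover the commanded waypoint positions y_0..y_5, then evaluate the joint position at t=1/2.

y_0 = S_0(0) = a_0 = 0
y_1 = S_1(0) = a_1 = -2
y_2 = S_2(0) = a_2 = 5
y_3 = S_3(0) = a_3 = -1
y_4 = S_4(0) = a_4 = 3
y_5 = S_4(2) = -4
t_q=1/2 is in segment 0 (τ=1/2); S_0(τ)=-27295/18848

y_0=0 y_1=-2 y_2=5 y_3=-1 y_4=3 y_5=-4
S(1/2) = -27295/18848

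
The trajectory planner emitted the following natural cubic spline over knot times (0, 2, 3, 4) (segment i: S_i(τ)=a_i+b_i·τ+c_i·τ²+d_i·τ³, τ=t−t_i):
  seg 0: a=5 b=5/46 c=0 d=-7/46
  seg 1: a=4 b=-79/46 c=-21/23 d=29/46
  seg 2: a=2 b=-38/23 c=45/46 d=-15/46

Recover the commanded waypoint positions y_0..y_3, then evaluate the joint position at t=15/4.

y_0=5 y_1=4 y_2=2 y_3=1
S(15/4) = 3455/2944

y_0 = S_0(0) = a_0 = 5
y_1 = S_1(0) = a_1 = 4
y_2 = S_2(0) = a_2 = 2
y_3 = S_2(1) = 1
t_q=15/4 is in segment 2 (τ=3/4); S_2(τ)=3455/2944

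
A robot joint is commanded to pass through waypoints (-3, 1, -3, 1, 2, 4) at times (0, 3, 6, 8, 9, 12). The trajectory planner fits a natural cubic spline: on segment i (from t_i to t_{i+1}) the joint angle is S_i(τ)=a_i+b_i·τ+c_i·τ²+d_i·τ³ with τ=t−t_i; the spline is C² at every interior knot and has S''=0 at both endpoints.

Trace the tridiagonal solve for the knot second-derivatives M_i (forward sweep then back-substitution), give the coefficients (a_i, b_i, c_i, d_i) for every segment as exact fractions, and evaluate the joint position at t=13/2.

Δ: Δ0=4/3, Δ1=-4/3, Δ2=2, Δ3=1, Δ4=2/3
row 1: diag=12, rhs=-16; c'=1/4, d'=-4/3
row 2: denom=10−3·1/4=37/4; d'=(20−3·-4/3)/(37/4)=96/37
row 3: denom=6−2·8/37=206/37; d'=(-6−2·96/37)/(206/37)=-207/103
row 4: denom=8−1·37/206=1611/206; d'=(-2−1·-207/103)/(1611/206)=2/1611
back: M4=2/1611
back: M3=-207/103−37/206·2/1611=-3238/1611
back: M2=96/37−8/37·-3238/1611=4880/1611
back: M1=-4/3−1/4·4880/1611=-3368/1611
M: M0=0, M1=-3368/1611, M2=4880/1611, M3=-3238/1611, M4=2/1611, M5=0
seg 0: a=-3, c=M0/2=0, d=(M1−M0)/(6·3)=-1684/14499, b=Δ0−h0·(2M0+M1)/6=3832/1611
seg 1: a=1, c=M1/2=-1684/1611, d=(M2−M1)/(6·3)=4124/14499, b=Δ1−h1·(2M1+M2)/6=-1220/1611
seg 2: a=-3, c=M2/2=2440/1611, d=(M3−M2)/(6·2)=-451/1074, b=Δ2−h2·(2M2+M3)/6=1048/1611
seg 3: a=1, c=M3/2=-1619/1611, d=(M4−M3)/(6·1)=60/179, b=Δ3−h3·(2M3+M4)/6=2690/1611
seg 4: a=2, c=M4/2=1/1611, d=(M5−M4)/(6·3)=-1/14499, b=Δ4−h4·(2M4+M5)/6=1072/1611
t_q=13/2 → seg 2, τ=1/2; S=-3+1048/1611·τ+2440/1611·τ²+-451/1074·τ³=-20179/8592

  seg 0: a=-3 b=3832/1611 c=0 d=-1684/14499
  seg 1: a=1 b=-1220/1611 c=-1684/1611 d=4124/14499
  seg 2: a=-3 b=1048/1611 c=2440/1611 d=-451/1074
  seg 3: a=1 b=2690/1611 c=-1619/1611 d=60/179
  seg 4: a=2 b=1072/1611 c=1/1611 d=-1/14499
S(13/2) = -20179/8592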